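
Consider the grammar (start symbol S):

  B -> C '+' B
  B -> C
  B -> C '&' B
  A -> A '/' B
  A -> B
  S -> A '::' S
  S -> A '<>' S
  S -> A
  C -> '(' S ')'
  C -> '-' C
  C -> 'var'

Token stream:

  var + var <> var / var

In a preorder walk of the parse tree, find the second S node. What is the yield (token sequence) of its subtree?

[S [A [B [C var] + [B [C var]]]] <> [S [A [A [B [C var]]] / [B [C var]]]]]

var / var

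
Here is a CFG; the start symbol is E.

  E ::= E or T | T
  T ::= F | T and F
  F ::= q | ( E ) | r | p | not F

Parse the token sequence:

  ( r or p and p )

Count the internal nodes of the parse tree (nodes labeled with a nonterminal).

11

[E [T [F ( [E [E [T [F r]]] or [T [T [F p]] and [F p]]] )]]]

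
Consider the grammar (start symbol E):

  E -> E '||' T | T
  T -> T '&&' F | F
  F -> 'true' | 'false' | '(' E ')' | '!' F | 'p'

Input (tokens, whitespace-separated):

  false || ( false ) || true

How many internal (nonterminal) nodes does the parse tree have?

[E [E [E [T [F false]]] || [T [F ( [E [T [F false]]] )]]] || [T [F true]]]

12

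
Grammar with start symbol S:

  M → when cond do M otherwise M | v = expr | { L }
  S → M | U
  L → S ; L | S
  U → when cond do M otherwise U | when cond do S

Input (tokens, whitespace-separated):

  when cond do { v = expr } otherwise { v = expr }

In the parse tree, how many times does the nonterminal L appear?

2

[S [M when cond do [M { [L [S [M v = expr]]] }] otherwise [M { [L [S [M v = expr]]] }]]]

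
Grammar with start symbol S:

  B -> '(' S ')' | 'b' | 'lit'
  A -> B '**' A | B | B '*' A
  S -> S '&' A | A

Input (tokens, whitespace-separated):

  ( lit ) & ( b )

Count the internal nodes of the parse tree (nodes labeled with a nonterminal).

12

[S [S [A [B ( [S [A [B lit]]] )]]] & [A [B ( [S [A [B b]]] )]]]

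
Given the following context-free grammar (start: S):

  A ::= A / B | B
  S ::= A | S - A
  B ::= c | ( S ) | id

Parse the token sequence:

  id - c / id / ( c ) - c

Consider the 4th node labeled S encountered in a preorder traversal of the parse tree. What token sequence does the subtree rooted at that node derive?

[S [S [S [A [B id]]] - [A [A [A [B c]] / [B id]] / [B ( [S [A [B c]]] )]]] - [A [B c]]]

c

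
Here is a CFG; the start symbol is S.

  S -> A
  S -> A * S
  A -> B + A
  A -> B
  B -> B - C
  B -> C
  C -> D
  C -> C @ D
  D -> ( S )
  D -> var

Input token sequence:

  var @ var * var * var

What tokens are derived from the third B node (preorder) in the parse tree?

[S [A [B [C [C [D var]] @ [D var]]]] * [S [A [B [C [D var]]]] * [S [A [B [C [D var]]]]]]]

var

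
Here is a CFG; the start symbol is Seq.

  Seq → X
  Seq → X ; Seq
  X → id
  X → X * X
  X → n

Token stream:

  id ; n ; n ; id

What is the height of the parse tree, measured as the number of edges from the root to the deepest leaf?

5

[Seq [X id] ; [Seq [X n] ; [Seq [X n] ; [Seq [X id]]]]]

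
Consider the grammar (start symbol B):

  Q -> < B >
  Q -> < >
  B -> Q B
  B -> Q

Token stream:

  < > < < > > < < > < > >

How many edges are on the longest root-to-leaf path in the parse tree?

7

[B [Q < >] [B [Q < [B [Q < >]] >] [B [Q < [B [Q < >] [B [Q < >]]] >]]]]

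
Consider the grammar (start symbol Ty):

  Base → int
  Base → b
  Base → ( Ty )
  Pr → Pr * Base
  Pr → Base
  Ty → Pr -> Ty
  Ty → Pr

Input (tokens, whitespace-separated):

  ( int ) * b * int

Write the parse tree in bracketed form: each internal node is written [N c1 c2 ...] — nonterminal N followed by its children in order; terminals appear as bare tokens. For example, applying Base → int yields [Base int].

[Ty [Pr [Pr [Pr [Base ( [Ty [Pr [Base int]]] )]] * [Base b]] * [Base int]]]

Ty
Pr
Pr * Base
Pr * Base * Base
Base * Base * Base
( Ty ) * Base * Base
( Pr ) * Base * Base
( Base ) * Base * Base
( int ) * Base * Base
( int ) * b * Base
( int ) * b * int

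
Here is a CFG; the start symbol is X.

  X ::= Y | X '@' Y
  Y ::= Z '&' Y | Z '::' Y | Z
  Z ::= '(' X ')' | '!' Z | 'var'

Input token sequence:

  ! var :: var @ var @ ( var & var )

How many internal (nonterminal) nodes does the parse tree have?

17

[X [X [X [Y [Z ! [Z var]] :: [Y [Z var]]]] @ [Y [Z var]]] @ [Y [Z ( [X [Y [Z var] & [Y [Z var]]]] )]]]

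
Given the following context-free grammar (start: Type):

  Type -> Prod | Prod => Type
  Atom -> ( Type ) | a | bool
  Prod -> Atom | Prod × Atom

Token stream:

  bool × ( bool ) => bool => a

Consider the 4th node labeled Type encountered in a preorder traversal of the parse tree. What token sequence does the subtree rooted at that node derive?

[Type [Prod [Prod [Atom bool]] × [Atom ( [Type [Prod [Atom bool]]] )]] => [Type [Prod [Atom bool]] => [Type [Prod [Atom a]]]]]

a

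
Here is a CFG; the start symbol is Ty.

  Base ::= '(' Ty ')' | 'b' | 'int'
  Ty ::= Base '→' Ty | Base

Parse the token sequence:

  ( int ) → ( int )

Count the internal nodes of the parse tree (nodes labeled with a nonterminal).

[Ty [Base ( [Ty [Base int]] )] → [Ty [Base ( [Ty [Base int]] )]]]

8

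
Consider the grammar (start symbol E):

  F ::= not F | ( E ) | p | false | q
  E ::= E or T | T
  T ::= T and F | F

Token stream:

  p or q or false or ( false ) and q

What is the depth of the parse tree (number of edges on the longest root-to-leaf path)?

7

[E [E [E [E [T [F p]]] or [T [F q]]] or [T [F false]]] or [T [T [F ( [E [T [F false]]] )]] and [F q]]]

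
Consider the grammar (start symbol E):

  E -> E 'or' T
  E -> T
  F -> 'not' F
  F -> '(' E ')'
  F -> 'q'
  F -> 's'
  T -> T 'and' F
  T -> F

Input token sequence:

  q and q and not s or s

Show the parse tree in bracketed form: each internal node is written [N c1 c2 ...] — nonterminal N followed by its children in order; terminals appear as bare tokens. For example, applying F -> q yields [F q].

[E [E [T [T [T [F q]] and [F q]] and [F not [F s]]]] or [T [F s]]]

E
E or T
T or T
T and F or T
T and F and F or T
F and F and F or T
q and F and F or T
q and q and F or T
q and q and not F or T
q and q and not s or T
q and q and not s or F
q and q and not s or s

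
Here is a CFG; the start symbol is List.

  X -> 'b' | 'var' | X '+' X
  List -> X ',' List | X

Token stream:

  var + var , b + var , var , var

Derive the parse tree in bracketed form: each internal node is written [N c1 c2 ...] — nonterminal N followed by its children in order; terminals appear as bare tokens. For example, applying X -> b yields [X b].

List
X , List
X + X , List
var + X , List
var + var , List
var + var , X , List
var + var , X + X , List
var + var , b + X , List
var + var , b + var , List
var + var , b + var , X , List
var + var , b + var , var , List
var + var , b + var , var , X
var + var , b + var , var , var

[List [X [X var] + [X var]] , [List [X [X b] + [X var]] , [List [X var] , [List [X var]]]]]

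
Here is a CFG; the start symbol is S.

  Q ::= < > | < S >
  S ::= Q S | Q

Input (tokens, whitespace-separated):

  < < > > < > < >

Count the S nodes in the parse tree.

4

[S [Q < [S [Q < >]] >] [S [Q < >] [S [Q < >]]]]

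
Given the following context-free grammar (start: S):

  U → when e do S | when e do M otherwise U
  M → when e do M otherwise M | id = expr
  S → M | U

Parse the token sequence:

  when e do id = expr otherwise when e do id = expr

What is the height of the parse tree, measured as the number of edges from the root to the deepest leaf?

[S [U when e do [M id = expr] otherwise [U when e do [S [M id = expr]]]]]

5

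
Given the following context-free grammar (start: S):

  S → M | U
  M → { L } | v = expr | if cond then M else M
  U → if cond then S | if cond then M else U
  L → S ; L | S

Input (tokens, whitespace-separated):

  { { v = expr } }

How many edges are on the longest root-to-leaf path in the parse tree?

8

[S [M { [L [S [M { [L [S [M v = expr]]] }]]] }]]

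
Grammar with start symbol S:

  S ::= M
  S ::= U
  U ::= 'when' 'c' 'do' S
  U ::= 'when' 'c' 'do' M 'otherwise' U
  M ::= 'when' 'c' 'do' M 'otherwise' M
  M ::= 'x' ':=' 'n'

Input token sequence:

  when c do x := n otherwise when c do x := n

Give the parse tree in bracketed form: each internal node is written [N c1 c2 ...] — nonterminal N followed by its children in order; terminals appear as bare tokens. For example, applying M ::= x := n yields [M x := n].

[S [U when c do [M x := n] otherwise [U when c do [S [M x := n]]]]]

S
U
when c do M otherwise U
when c do x := n otherwise U
when c do x := n otherwise when c do S
when c do x := n otherwise when c do M
when c do x := n otherwise when c do x := n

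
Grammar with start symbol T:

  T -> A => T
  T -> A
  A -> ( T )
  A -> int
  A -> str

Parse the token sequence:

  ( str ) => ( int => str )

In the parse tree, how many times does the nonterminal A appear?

5

[T [A ( [T [A str]] )] => [T [A ( [T [A int] => [T [A str]]] )]]]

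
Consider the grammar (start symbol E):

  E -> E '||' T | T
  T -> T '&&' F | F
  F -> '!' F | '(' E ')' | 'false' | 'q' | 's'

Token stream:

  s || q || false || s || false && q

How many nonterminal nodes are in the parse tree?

[E [E [E [E [E [T [F s]]] || [T [F q]]] || [T [F false]]] || [T [F s]]] || [T [T [F false]] && [F q]]]

17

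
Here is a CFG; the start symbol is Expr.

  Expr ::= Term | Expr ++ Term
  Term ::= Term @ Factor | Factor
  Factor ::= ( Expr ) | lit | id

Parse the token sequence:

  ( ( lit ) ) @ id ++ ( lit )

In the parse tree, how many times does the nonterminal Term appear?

[Expr [Expr [Term [Term [Factor ( [Expr [Term [Factor ( [Expr [Term [Factor lit]]] )]]] )]] @ [Factor id]]] ++ [Term [Factor ( [Expr [Term [Factor lit]]] )]]]

6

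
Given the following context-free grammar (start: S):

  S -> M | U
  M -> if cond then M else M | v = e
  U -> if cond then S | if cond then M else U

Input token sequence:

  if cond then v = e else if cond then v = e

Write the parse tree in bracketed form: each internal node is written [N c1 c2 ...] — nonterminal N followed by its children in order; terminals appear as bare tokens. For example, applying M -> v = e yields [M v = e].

S
U
if cond then M else U
if cond then v = e else U
if cond then v = e else if cond then S
if cond then v = e else if cond then M
if cond then v = e else if cond then v = e

[S [U if cond then [M v = e] else [U if cond then [S [M v = e]]]]]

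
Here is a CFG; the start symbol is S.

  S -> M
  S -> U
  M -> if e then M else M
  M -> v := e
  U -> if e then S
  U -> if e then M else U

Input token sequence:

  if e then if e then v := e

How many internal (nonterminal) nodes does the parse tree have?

[S [U if e then [S [U if e then [S [M v := e]]]]]]

6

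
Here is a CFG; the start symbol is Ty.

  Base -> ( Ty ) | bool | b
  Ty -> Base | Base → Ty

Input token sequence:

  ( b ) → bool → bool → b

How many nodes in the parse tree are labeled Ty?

[Ty [Base ( [Ty [Base b]] )] → [Ty [Base bool] → [Ty [Base bool] → [Ty [Base b]]]]]

5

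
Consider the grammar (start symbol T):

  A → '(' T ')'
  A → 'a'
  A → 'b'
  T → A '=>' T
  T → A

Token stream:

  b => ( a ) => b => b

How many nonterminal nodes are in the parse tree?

10

[T [A b] => [T [A ( [T [A a]] )] => [T [A b] => [T [A b]]]]]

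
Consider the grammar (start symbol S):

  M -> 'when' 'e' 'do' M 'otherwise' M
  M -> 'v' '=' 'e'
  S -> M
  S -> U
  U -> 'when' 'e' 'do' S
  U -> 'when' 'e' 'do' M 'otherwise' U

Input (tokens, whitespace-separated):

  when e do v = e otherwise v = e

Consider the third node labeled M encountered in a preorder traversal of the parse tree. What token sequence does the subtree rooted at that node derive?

v = e

[S [M when e do [M v = e] otherwise [M v = e]]]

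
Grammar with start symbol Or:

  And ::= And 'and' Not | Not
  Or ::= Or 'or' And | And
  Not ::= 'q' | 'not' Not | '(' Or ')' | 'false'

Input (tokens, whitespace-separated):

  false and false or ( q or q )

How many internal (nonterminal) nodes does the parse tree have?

14

[Or [Or [And [And [Not false]] and [Not false]]] or [And [Not ( [Or [Or [And [Not q]]] or [And [Not q]]] )]]]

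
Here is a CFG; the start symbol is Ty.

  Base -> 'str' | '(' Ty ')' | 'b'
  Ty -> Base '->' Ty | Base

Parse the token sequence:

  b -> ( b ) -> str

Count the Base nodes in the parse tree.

[Ty [Base b] -> [Ty [Base ( [Ty [Base b]] )] -> [Ty [Base str]]]]

4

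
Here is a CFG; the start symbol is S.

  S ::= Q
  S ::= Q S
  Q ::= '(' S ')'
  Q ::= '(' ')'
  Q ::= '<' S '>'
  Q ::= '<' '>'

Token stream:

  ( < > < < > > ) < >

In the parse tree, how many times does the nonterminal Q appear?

5

[S [Q ( [S [Q < >] [S [Q < [S [Q < >]] >]]] )] [S [Q < >]]]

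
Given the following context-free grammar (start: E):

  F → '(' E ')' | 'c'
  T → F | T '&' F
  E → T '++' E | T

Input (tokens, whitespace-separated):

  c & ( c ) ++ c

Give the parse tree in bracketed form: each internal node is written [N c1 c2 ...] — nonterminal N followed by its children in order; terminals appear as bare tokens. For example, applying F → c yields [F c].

[E [T [T [F c]] & [F ( [E [T [F c]]] )]] ++ [E [T [F c]]]]

E
T ++ E
T & F ++ E
F & F ++ E
c & F ++ E
c & ( E ) ++ E
c & ( T ) ++ E
c & ( F ) ++ E
c & ( c ) ++ E
c & ( c ) ++ T
c & ( c ) ++ F
c & ( c ) ++ c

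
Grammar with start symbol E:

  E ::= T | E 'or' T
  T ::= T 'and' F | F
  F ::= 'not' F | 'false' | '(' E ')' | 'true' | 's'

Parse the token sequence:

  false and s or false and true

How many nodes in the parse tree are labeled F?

[E [E [T [T [F false]] and [F s]]] or [T [T [F false]] and [F true]]]

4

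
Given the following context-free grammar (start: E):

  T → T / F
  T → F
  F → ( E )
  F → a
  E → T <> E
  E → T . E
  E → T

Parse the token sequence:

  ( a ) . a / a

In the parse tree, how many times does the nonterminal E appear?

3

[E [T [F ( [E [T [F a]]] )]] . [E [T [T [F a]] / [F a]]]]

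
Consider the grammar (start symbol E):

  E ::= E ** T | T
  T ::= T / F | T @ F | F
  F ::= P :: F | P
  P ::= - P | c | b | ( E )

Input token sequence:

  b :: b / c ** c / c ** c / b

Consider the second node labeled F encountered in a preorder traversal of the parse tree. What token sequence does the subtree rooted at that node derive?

[E [E [E [T [T [F [P b] :: [F [P b]]]] / [F [P c]]]] ** [T [T [F [P c]]] / [F [P c]]]] ** [T [T [F [P c]]] / [F [P b]]]]

b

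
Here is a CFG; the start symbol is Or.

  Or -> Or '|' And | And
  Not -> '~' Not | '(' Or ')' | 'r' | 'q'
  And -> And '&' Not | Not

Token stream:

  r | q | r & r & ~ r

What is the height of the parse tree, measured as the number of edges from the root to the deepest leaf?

[Or [Or [Or [And [Not r]]] | [And [Not q]]] | [And [And [And [Not r]] & [Not r]] & [Not ~ [Not r]]]]

5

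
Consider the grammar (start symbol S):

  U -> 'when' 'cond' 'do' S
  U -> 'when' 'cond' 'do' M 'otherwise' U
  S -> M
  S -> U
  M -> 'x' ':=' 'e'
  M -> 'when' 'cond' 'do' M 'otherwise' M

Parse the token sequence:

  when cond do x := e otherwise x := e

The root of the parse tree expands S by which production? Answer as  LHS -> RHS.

S -> M

[S [M when cond do [M x := e] otherwise [M x := e]]]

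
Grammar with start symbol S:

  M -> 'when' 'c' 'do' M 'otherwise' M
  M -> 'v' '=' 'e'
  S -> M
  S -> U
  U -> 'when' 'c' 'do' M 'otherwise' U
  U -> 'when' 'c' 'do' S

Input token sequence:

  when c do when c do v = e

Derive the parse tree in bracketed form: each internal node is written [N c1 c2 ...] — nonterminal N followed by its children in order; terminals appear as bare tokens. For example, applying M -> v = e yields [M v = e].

S
U
when c do S
when c do U
when c do when c do S
when c do when c do M
when c do when c do v = e

[S [U when c do [S [U when c do [S [M v = e]]]]]]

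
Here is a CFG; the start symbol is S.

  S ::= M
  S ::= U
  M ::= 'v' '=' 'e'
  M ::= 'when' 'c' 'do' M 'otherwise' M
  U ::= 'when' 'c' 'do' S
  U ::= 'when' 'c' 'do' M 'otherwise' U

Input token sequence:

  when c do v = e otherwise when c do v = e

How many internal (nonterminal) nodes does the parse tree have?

[S [U when c do [M v = e] otherwise [U when c do [S [M v = e]]]]]

6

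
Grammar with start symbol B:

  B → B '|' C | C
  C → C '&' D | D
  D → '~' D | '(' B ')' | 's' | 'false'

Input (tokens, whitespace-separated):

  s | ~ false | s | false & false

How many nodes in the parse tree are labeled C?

5

[B [B [B [B [C [D s]]] | [C [D ~ [D false]]]] | [C [D s]]] | [C [C [D false]] & [D false]]]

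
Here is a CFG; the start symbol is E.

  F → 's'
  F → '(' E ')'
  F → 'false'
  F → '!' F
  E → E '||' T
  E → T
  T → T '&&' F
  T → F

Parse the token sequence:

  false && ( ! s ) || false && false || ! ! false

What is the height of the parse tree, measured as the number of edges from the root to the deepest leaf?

[E [E [E [T [T [F false]] && [F ( [E [T [F ! [F s]]]] )]]] || [T [T [F false]] && [F false]]] || [T [F ! [F ! [F false]]]]]

9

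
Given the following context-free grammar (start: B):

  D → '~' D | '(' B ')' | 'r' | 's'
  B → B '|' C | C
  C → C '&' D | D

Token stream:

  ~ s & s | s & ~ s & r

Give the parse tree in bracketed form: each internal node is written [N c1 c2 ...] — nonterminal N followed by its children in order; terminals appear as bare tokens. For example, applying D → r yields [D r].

B
B | C
C | C
C & D | C
D & D | C
~ D & D | C
~ s & D | C
~ s & s | C
~ s & s | C & D
~ s & s | C & D & D
~ s & s | D & D & D
~ s & s | s & D & D
~ s & s | s & ~ D & D
~ s & s | s & ~ s & D
~ s & s | s & ~ s & r

[B [B [C [C [D ~ [D s]]] & [D s]]] | [C [C [C [D s]] & [D ~ [D s]]] & [D r]]]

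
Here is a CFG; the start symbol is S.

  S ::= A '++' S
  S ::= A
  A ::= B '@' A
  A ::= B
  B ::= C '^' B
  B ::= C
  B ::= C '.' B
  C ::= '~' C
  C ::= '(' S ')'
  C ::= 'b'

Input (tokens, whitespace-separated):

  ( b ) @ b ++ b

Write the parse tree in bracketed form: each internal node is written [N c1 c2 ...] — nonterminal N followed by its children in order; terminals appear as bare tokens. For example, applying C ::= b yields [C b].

[S [A [B [C ( [S [A [B [C b]]]] )]] @ [A [B [C b]]]] ++ [S [A [B [C b]]]]]

S
A ++ S
B @ A ++ S
C @ A ++ S
( S ) @ A ++ S
( A ) @ A ++ S
( B ) @ A ++ S
( C ) @ A ++ S
( b ) @ A ++ S
( b ) @ B ++ S
( b ) @ C ++ S
( b ) @ b ++ S
( b ) @ b ++ A
( b ) @ b ++ B
( b ) @ b ++ C
( b ) @ b ++ b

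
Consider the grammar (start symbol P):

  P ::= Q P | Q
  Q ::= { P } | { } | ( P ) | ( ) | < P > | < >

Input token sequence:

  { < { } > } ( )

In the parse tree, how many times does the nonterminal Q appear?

4

[P [Q { [P [Q < [P [Q { }]] >]] }] [P [Q ( )]]]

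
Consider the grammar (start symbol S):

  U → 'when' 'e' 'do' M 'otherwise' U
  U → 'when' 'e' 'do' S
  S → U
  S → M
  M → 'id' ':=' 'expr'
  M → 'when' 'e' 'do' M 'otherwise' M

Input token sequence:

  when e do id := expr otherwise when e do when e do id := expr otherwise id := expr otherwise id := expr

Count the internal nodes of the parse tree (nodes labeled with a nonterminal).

8

[S [M when e do [M id := expr] otherwise [M when e do [M when e do [M id := expr] otherwise [M id := expr]] otherwise [M id := expr]]]]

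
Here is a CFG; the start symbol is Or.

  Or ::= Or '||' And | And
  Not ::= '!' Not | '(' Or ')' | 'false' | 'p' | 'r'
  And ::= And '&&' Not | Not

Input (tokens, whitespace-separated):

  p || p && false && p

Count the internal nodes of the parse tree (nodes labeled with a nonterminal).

[Or [Or [And [Not p]]] || [And [And [And [Not p]] && [Not false]] && [Not p]]]

10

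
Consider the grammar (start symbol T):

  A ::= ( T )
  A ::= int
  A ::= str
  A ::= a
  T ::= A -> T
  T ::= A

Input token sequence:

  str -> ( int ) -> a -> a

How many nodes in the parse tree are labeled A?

5

[T [A str] -> [T [A ( [T [A int]] )] -> [T [A a] -> [T [A a]]]]]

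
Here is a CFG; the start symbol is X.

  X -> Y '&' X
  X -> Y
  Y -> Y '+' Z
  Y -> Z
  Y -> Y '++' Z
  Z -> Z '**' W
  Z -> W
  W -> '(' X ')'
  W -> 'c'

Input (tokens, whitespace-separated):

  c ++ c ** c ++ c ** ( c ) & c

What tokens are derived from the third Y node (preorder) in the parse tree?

[X [Y [Y [Y [Z [W c]]] ++ [Z [Z [W c]] ** [W c]]] ++ [Z [Z [W c]] ** [W ( [X [Y [Z [W c]]]] )]]] & [X [Y [Z [W c]]]]]

c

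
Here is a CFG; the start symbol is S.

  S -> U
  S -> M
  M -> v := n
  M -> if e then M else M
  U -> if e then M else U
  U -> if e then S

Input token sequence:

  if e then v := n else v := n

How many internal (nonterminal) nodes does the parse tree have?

[S [M if e then [M v := n] else [M v := n]]]

4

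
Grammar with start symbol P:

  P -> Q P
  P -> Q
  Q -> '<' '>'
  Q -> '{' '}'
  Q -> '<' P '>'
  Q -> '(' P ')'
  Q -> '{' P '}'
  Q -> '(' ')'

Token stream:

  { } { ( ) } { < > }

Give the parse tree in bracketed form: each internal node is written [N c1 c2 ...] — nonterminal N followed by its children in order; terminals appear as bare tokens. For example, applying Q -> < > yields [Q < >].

P
Q P
{ } P
{ } Q P
{ } { P } P
{ } { Q } P
{ } { ( ) } P
{ } { ( ) } Q
{ } { ( ) } { P }
{ } { ( ) } { Q }
{ } { ( ) } { < > }

[P [Q { }] [P [Q { [P [Q ( )]] }] [P [Q { [P [Q < >]] }]]]]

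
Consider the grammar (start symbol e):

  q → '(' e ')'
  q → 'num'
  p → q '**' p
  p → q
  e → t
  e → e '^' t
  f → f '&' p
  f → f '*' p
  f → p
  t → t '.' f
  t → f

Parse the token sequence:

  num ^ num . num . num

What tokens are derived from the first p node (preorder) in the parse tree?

[e [e [t [f [p [q num]]]]] ^ [t [t [t [f [p [q num]]]] . [f [p [q num]]]] . [f [p [q num]]]]]

num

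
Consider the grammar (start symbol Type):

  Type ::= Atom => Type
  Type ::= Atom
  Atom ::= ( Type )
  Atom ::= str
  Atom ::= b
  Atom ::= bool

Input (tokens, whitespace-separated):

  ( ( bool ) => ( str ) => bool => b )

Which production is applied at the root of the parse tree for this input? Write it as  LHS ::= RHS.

[Type [Atom ( [Type [Atom ( [Type [Atom bool]] )] => [Type [Atom ( [Type [Atom str]] )] => [Type [Atom bool] => [Type [Atom b]]]]] )]]

Type ::= Atom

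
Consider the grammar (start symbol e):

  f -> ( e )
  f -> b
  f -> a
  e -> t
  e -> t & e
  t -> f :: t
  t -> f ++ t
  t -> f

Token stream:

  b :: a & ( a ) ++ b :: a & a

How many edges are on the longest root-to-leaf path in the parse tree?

[e [t [f b] :: [t [f a]]] & [e [t [f ( [e [t [f a]]] )] ++ [t [f b] :: [t [f a]]]] & [e [t [f a]]]]]

7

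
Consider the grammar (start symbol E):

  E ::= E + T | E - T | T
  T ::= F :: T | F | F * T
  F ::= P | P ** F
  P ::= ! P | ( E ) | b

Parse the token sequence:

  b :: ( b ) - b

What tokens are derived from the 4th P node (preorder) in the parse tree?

[E [E [T [F [P b]] :: [T [F [P ( [E [T [F [P b]]]] )]]]]] - [T [F [P b]]]]

b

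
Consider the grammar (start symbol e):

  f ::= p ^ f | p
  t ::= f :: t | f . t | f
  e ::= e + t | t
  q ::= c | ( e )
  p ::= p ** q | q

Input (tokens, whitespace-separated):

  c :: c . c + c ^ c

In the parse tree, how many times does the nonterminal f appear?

[e [e [t [f [p [q c]]] :: [t [f [p [q c]]] . [t [f [p [q c]]]]]]] + [t [f [p [q c]] ^ [f [p [q c]]]]]]

5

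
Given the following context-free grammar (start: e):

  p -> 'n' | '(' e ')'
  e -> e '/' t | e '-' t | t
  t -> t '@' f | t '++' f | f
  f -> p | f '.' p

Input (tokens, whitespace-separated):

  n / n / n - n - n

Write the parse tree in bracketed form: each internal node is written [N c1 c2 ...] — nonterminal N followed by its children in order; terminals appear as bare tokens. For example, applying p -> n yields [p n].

e
e - t
e - t - t
e / t - t - t
e / t / t - t - t
t / t / t - t - t
f / t / t - t - t
p / t / t - t - t
n / t / t - t - t
n / f / t - t - t
n / p / t - t - t
n / n / t - t - t
n / n / f - t - t
n / n / p - t - t
n / n / n - t - t
n / n / n - f - t
n / n / n - p - t
n / n / n - n - t
n / n / n - n - f
n / n / n - n - p
n / n / n - n - n

[e [e [e [e [e [t [f [p n]]]] / [t [f [p n]]]] / [t [f [p n]]]] - [t [f [p n]]]] - [t [f [p n]]]]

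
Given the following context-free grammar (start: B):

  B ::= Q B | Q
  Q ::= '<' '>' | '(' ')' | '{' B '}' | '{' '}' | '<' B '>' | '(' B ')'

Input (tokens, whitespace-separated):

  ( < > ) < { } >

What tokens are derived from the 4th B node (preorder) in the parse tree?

{ }

[B [Q ( [B [Q < >]] )] [B [Q < [B [Q { }]] >]]]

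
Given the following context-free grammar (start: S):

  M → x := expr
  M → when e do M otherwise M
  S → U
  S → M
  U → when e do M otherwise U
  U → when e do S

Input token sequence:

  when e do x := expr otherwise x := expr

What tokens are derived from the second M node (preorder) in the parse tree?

x := expr

[S [M when e do [M x := expr] otherwise [M x := expr]]]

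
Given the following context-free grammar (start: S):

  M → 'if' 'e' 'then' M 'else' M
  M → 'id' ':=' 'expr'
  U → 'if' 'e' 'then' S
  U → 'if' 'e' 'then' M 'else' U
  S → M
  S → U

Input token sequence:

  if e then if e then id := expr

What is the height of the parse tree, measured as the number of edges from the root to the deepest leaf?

[S [U if e then [S [U if e then [S [M id := expr]]]]]]

6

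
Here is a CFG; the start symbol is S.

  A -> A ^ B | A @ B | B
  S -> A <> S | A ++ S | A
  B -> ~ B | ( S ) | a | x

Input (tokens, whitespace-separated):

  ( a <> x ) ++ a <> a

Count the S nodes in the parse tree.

[S [A [B ( [S [A [B a]] <> [S [A [B x]]]] )]] ++ [S [A [B a]] <> [S [A [B a]]]]]

5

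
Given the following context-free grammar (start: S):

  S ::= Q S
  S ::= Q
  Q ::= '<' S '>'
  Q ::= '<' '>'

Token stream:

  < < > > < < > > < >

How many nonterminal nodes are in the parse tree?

[S [Q < [S [Q < >]] >] [S [Q < [S [Q < >]] >] [S [Q < >]]]]

10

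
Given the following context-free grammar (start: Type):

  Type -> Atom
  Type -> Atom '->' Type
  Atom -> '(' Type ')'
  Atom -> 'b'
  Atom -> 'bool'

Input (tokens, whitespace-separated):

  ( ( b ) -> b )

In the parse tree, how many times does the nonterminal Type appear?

[Type [Atom ( [Type [Atom ( [Type [Atom b]] )] -> [Type [Atom b]]] )]]

4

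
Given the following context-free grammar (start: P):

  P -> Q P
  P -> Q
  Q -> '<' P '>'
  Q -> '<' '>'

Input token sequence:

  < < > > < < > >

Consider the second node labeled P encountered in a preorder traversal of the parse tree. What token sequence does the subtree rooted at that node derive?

[P [Q < [P [Q < >]] >] [P [Q < [P [Q < >]] >]]]

< >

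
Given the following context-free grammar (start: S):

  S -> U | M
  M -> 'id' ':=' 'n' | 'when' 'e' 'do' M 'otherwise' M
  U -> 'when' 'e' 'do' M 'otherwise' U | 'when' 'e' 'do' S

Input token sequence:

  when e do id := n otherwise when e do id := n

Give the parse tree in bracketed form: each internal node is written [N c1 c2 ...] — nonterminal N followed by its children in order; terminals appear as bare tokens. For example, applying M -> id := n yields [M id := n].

S
U
when e do M otherwise U
when e do id := n otherwise U
when e do id := n otherwise when e do S
when e do id := n otherwise when e do M
when e do id := n otherwise when e do id := n

[S [U when e do [M id := n] otherwise [U when e do [S [M id := n]]]]]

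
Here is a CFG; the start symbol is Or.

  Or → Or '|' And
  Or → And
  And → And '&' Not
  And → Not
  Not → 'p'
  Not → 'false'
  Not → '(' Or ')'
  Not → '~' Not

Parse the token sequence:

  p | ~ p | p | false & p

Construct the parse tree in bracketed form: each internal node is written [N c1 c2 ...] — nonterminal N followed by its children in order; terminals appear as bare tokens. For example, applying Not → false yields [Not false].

[Or [Or [Or [Or [And [Not p]]] | [And [Not ~ [Not p]]]] | [And [Not p]]] | [And [And [Not false]] & [Not p]]]

Or
Or | And
Or | And | And
Or | And | And | And
And | And | And | And
Not | And | And | And
p | And | And | And
p | Not | And | And
p | ~ Not | And | And
p | ~ p | And | And
p | ~ p | Not | And
p | ~ p | p | And
p | ~ p | p | And & Not
p | ~ p | p | Not & Not
p | ~ p | p | false & Not
p | ~ p | p | false & p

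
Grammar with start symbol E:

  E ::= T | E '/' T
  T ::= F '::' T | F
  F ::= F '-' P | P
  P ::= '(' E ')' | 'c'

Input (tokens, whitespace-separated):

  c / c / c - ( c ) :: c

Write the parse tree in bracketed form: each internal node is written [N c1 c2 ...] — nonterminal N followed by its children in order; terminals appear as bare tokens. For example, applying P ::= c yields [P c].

E
E / T
E / T / T
T / T / T
F / T / T
P / T / T
c / T / T
c / F / T
c / P / T
c / c / T
c / c / F :: T
c / c / F - P :: T
c / c / P - P :: T
c / c / c - P :: T
c / c / c - ( E ) :: T
c / c / c - ( T ) :: T
c / c / c - ( F ) :: T
c / c / c - ( P ) :: T
c / c / c - ( c ) :: T
c / c / c - ( c ) :: F
c / c / c - ( c ) :: P
c / c / c - ( c ) :: c

[E [E [E [T [F [P c]]]] / [T [F [P c]]]] / [T [F [F [P c]] - [P ( [E [T [F [P c]]]] )]] :: [T [F [P c]]]]]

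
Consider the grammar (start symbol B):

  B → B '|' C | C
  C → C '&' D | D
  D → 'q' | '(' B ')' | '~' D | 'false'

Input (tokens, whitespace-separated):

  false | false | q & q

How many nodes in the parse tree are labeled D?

4

[B [B [B [C [D false]]] | [C [D false]]] | [C [C [D q]] & [D q]]]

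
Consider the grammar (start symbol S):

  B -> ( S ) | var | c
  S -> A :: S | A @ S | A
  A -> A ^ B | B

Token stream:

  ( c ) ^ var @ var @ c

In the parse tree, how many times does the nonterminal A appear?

[S [A [A [B ( [S [A [B c]]] )]] ^ [B var]] @ [S [A [B var]] @ [S [A [B c]]]]]

5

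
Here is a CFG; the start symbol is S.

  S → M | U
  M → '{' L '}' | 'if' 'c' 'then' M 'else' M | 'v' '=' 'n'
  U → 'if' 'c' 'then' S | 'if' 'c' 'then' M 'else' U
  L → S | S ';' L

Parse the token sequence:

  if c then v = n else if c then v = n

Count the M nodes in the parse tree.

[S [U if c then [M v = n] else [U if c then [S [M v = n]]]]]

2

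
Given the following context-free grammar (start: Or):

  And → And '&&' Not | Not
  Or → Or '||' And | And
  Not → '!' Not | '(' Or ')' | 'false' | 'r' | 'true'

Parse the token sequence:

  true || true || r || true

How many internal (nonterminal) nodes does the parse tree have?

12

[Or [Or [Or [Or [And [Not true]]] || [And [Not true]]] || [And [Not r]]] || [And [Not true]]]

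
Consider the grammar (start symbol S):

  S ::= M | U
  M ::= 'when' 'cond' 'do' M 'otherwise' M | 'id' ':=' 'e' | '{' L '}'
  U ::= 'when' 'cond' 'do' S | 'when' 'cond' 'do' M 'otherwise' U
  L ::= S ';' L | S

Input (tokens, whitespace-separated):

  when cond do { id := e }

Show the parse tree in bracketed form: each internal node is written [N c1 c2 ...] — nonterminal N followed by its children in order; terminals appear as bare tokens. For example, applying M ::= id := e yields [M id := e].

S
U
when cond do S
when cond do M
when cond do { L }
when cond do { S }
when cond do { M }
when cond do { id := e }

[S [U when cond do [S [M { [L [S [M id := e]]] }]]]]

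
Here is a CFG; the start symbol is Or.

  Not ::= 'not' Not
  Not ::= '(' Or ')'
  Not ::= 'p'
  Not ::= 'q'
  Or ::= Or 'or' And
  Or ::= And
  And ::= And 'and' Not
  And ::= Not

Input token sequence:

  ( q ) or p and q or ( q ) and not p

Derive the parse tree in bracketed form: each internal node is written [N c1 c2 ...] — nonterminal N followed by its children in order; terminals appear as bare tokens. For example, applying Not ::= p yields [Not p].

Or
Or or And
Or or And or And
And or And or And
Not or And or And
( Or ) or And or And
( And ) or And or And
( Not ) or And or And
( q ) or And or And
( q ) or And and Not or And
( q ) or Not and Not or And
( q ) or p and Not or And
( q ) or p and q or And
( q ) or p and q or And and Not
( q ) or p and q or Not and Not
( q ) or p and q or ( Or ) and Not
( q ) or p and q or ( And ) and Not
( q ) or p and q or ( Not ) and Not
( q ) or p and q or ( q ) and Not
( q ) or p and q or ( q ) and not Not
( q ) or p and q or ( q ) and not p

[Or [Or [Or [And [Not ( [Or [And [Not q]]] )]]] or [And [And [Not p]] and [Not q]]] or [And [And [Not ( [Or [And [Not q]]] )]] and [Not not [Not p]]]]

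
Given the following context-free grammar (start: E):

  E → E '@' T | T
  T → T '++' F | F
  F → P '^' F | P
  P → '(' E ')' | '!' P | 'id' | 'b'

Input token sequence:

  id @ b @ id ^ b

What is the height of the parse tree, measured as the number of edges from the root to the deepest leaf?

6

[E [E [E [T [F [P id]]]] @ [T [F [P b]]]] @ [T [F [P id] ^ [F [P b]]]]]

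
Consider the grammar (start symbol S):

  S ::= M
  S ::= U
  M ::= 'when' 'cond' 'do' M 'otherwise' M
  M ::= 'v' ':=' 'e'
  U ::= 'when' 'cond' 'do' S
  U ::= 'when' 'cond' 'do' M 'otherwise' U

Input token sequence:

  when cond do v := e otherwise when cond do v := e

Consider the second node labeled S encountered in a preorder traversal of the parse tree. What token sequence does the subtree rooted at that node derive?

v := e

[S [U when cond do [M v := e] otherwise [U when cond do [S [M v := e]]]]]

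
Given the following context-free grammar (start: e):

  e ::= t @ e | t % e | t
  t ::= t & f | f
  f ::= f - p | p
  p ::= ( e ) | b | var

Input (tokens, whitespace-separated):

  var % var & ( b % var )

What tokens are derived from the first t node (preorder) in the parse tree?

var

[e [t [f [p var]]] % [e [t [t [f [p var]]] & [f [p ( [e [t [f [p b]]] % [e [t [f [p var]]]]] )]]]]]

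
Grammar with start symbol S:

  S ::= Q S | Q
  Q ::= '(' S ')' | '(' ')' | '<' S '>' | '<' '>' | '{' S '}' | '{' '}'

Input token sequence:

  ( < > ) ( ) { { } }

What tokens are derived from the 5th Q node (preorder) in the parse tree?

[S [Q ( [S [Q < >]] )] [S [Q ( )] [S [Q { [S [Q { }]] }]]]]

{ }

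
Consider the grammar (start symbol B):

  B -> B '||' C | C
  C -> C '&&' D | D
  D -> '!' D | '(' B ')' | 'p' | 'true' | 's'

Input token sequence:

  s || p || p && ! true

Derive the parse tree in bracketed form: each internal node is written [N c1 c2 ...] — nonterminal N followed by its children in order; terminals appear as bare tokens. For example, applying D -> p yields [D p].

[B [B [B [C [D s]]] || [C [D p]]] || [C [C [D p]] && [D ! [D true]]]]

B
B || C
B || C || C
C || C || C
D || C || C
s || C || C
s || D || C
s || p || C
s || p || C && D
s || p || D && D
s || p || p && D
s || p || p && ! D
s || p || p && ! true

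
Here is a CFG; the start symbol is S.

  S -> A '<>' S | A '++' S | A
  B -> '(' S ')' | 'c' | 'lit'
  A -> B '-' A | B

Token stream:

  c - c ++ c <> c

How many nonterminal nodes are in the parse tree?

[S [A [B c] - [A [B c]]] ++ [S [A [B c]] <> [S [A [B c]]]]]

11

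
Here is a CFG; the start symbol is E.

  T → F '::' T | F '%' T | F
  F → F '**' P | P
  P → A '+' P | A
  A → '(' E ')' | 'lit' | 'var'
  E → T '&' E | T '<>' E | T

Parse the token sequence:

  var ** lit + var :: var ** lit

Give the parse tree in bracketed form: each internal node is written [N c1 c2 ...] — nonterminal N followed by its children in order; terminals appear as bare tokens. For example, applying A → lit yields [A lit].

E
T
F :: T
F ** P :: T
P ** P :: T
A ** P :: T
var ** P :: T
var ** A + P :: T
var ** lit + P :: T
var ** lit + A :: T
var ** lit + var :: T
var ** lit + var :: F
var ** lit + var :: F ** P
var ** lit + var :: P ** P
var ** lit + var :: A ** P
var ** lit + var :: var ** P
var ** lit + var :: var ** A
var ** lit + var :: var ** lit

[E [T [F [F [P [A var]]] ** [P [A lit] + [P [A var]]]] :: [T [F [F [P [A var]]] ** [P [A lit]]]]]]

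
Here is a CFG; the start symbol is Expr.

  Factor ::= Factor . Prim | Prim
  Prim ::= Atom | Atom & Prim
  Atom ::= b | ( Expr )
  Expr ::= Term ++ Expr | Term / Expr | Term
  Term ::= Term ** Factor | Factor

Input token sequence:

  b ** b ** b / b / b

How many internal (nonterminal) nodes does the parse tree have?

23

[Expr [Term [Term [Term [Factor [Prim [Atom b]]]] ** [Factor [Prim [Atom b]]]] ** [Factor [Prim [Atom b]]]] / [Expr [Term [Factor [Prim [Atom b]]]] / [Expr [Term [Factor [Prim [Atom b]]]]]]]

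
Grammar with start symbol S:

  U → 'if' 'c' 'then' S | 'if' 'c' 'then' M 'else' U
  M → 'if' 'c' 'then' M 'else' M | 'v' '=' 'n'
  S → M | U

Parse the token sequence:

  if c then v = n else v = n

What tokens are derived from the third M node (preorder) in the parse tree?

v = n

[S [M if c then [M v = n] else [M v = n]]]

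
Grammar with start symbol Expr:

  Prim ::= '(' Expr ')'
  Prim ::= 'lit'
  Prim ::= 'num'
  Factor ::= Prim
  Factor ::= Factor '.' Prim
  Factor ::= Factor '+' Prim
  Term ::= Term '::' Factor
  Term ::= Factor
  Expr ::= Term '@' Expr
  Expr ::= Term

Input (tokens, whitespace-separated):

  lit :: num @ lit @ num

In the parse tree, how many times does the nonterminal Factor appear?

[Expr [Term [Term [Factor [Prim lit]]] :: [Factor [Prim num]]] @ [Expr [Term [Factor [Prim lit]]] @ [Expr [Term [Factor [Prim num]]]]]]

4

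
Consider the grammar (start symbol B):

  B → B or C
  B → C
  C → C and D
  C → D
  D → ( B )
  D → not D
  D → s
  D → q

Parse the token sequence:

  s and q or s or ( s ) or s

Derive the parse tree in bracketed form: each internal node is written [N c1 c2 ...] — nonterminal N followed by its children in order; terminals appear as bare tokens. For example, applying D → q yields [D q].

[B [B [B [B [C [C [D s]] and [D q]]] or [C [D s]]] or [C [D ( [B [C [D s]]] )]]] or [C [D s]]]

B
B or C
B or C or C
B or C or C or C
C or C or C or C
C and D or C or C or C
D and D or C or C or C
s and D or C or C or C
s and q or C or C or C
s and q or D or C or C
s and q or s or C or C
s and q or s or D or C
s and q or s or ( B ) or C
s and q or s or ( C ) or C
s and q or s or ( D ) or C
s and q or s or ( s ) or C
s and q or s or ( s ) or D
s and q or s or ( s ) or s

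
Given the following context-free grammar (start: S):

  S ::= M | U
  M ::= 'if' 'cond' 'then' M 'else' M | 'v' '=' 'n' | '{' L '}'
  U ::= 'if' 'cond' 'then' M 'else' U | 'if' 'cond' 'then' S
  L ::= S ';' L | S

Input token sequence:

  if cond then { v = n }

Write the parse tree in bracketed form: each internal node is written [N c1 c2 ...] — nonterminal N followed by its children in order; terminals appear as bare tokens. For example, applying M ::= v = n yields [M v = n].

[S [U if cond then [S [M { [L [S [M v = n]]] }]]]]

S
U
if cond then S
if cond then M
if cond then { L }
if cond then { S }
if cond then { M }
if cond then { v = n }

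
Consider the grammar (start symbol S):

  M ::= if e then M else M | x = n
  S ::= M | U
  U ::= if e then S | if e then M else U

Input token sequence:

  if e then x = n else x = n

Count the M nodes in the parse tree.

[S [M if e then [M x = n] else [M x = n]]]

3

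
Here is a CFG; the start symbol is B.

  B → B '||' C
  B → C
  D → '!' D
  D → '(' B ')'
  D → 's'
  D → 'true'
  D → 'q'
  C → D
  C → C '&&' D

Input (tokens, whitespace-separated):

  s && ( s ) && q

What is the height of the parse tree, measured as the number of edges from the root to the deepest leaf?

7

[B [C [C [C [D s]] && [D ( [B [C [D s]]] )]] && [D q]]]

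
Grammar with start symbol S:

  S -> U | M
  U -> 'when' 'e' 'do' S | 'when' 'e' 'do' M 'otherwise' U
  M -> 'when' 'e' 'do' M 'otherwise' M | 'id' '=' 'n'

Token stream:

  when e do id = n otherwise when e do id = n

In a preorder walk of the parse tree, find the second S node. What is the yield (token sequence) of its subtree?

[S [U when e do [M id = n] otherwise [U when e do [S [M id = n]]]]]

id = n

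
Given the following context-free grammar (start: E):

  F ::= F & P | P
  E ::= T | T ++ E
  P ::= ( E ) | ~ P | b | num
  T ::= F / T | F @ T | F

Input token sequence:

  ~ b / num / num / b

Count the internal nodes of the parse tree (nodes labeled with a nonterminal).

14

[E [T [F [P ~ [P b]]] / [T [F [P num]] / [T [F [P num]] / [T [F [P b]]]]]]]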